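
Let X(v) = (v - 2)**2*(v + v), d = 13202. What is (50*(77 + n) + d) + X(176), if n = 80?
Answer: 10678204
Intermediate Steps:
X(v) = 2*v*(-2 + v)**2 (X(v) = (-2 + v)**2*(2*v) = 2*v*(-2 + v)**2)
(50*(77 + n) + d) + X(176) = (50*(77 + 80) + 13202) + 2*176*(-2 + 176)**2 = (50*157 + 13202) + 2*176*174**2 = (7850 + 13202) + 2*176*30276 = 21052 + 10657152 = 10678204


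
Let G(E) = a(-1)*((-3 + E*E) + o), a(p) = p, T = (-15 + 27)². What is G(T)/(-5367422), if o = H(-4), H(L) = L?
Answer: 20729/5367422 ≈ 0.0038620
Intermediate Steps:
T = 144 (T = 12² = 144)
o = -4
G(E) = 7 - E² (G(E) = -((-3 + E*E) - 4) = -((-3 + E²) - 4) = -(-7 + E²) = 7 - E²)
G(T)/(-5367422) = (7 - 1*144²)/(-5367422) = (7 - 1*20736)*(-1/5367422) = (7 - 20736)*(-1/5367422) = -20729*(-1/5367422) = 20729/5367422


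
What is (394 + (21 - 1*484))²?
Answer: 4761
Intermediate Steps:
(394 + (21 - 1*484))² = (394 + (21 - 484))² = (394 - 463)² = (-69)² = 4761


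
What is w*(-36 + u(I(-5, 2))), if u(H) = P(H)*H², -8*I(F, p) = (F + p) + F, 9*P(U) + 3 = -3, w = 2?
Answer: -220/3 ≈ -73.333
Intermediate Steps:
P(U) = -⅔ (P(U) = -⅓ + (⅑)*(-3) = -⅓ - ⅓ = -⅔)
I(F, p) = -F/4 - p/8 (I(F, p) = -((F + p) + F)/8 = -(p + 2*F)/8 = -F/4 - p/8)
u(H) = -2*H²/3
w*(-36 + u(I(-5, 2))) = 2*(-36 - 2*(-¼*(-5) - ⅛*2)²/3) = 2*(-36 - 2*(5/4 - ¼)²/3) = 2*(-36 - ⅔*1²) = 2*(-36 - ⅔*1) = 2*(-36 - ⅔) = 2*(-110/3) = -220/3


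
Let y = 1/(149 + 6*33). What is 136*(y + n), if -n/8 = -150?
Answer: 56630536/347 ≈ 1.6320e+5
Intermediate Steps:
n = 1200 (n = -8*(-150) = 1200)
y = 1/347 (y = 1/(149 + 198) = 1/347 ≈ 0.0028818)
136*(y + n) = 136*(1/347 + 1200) = 136*(416401/347) = 56630536/347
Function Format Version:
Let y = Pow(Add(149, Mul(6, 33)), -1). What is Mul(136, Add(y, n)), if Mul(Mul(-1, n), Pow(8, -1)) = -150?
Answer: Rational(56630536, 347) ≈ 1.6320e+5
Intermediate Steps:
n = 1200 (n = Mul(-8, -150) = 1200)
y = Rational(1, 347) (y = Pow(Add(149, 198), -1) = Pow(347, -1) = Rational(1, 347) ≈ 0.0028818)
Mul(136, Add(y, n)) = Mul(136, Add(Rational(1, 347), 1200)) = Mul(136, Rational(416401, 347)) = Rational(56630536, 347)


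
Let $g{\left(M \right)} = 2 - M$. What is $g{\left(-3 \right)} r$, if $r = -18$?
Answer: $-90$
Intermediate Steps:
$g{\left(-3 \right)} r = \left(2 - -3\right) \left(-18\right) = \left(2 + 3\right) \left(-18\right) = 5 \left(-18\right) = -90$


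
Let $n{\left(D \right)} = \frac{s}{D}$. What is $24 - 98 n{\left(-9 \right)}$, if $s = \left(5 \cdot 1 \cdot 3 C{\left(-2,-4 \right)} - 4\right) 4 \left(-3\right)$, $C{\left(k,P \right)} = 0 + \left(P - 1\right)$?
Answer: $\frac{31040}{3} \approx 10347.0$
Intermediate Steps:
$C{\left(k,P \right)} = -1 + P$ ($C{\left(k,P \right)} = 0 + \left(-1 + P\right) = -1 + P$)
$s = 948$ ($s = \left(5 \cdot 1 \cdot 3 \left(-1 - 4\right) - 4\right) 4 \left(-3\right) = \left(5 \cdot 3 \left(-5\right) - 4\right) 4 \left(-3\right) = \left(15 \left(-5\right) - 4\right) 4 \left(-3\right) = \left(-75 - 4\right) 4 \left(-3\right) = \left(-79\right) 4 \left(-3\right) = \left(-316\right) \left(-3\right) = 948$)
$n{\left(D \right)} = \frac{948}{D}$
$24 - 98 n{\left(-9 \right)} = 24 - 98 \frac{948}{-9} = 24 - 98 \cdot 948 \left(- \frac{1}{9}\right) = 24 - - \frac{30968}{3} = 24 + \frac{30968}{3} = \frac{31040}{3}$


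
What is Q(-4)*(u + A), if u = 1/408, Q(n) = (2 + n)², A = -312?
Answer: -127295/102 ≈ -1248.0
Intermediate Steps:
u = 1/408 ≈ 0.0024510
Q(-4)*(u + A) = (2 - 4)²*(1/408 - 312) = (-2)²*(-127295/408) = 4*(-127295/408) = -127295/102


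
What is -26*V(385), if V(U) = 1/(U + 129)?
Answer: -13/257 ≈ -0.050584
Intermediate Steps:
V(U) = 1/(129 + U)
-26*V(385) = -26/(129 + 385) = -26/514 = -26*1/514 = -13/257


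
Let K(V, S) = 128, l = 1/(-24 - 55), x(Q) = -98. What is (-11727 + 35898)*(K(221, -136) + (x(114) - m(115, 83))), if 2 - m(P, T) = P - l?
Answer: 273083958/79 ≈ 3.4568e+6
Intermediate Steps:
l = -1/79 (l = 1/(-79) = -1/79 ≈ -0.012658)
m(P, T) = 157/79 - P (m(P, T) = 2 - (P - 1*(-1/79)) = 2 - (P + 1/79) = 2 - (1/79 + P) = 2 + (-1/79 - P) = 157/79 - P)
(-11727 + 35898)*(K(221, -136) + (x(114) - m(115, 83))) = (-11727 + 35898)*(128 + (-98 - (157/79 - 1*115))) = 24171*(128 + (-98 - (157/79 - 115))) = 24171*(128 + (-98 - 1*(-8928/79))) = 24171*(128 + (-98 + 8928/79)) = 24171*(128 + 1186/79) = 24171*(11298/79) = 273083958/79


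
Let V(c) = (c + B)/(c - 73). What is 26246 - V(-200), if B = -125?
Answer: 551141/21 ≈ 26245.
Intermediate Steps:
V(c) = (-125 + c)/(-73 + c) (V(c) = (c - 125)/(c - 73) = (-125 + c)/(-73 + c))
26246 - V(-200) = 26246 - (-125 - 200)/(-73 - 200) = 26246 - (-325)/(-273) = 26246 - (-1)*(-325)/273 = 26246 - 1*25/21 = 26246 - 25/21 = 551141/21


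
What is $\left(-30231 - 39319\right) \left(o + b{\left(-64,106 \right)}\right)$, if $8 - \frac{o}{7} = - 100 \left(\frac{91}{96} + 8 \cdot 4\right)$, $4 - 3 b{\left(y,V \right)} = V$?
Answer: $- \frac{19267193075}{12} \approx -1.6056 \cdot 10^{9}$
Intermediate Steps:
$b{\left(y,V \right)} = \frac{4}{3} - \frac{V}{3}$
$o = \frac{554869}{24}$ ($o = 56 - 7 \left(- 100 \left(\frac{91}{96} + 8 \cdot 4\right)\right) = 56 - 7 \left(- 100 \left(91 \cdot \frac{1}{96} + 32\right)\right) = 56 - 7 \left(- 100 \left(\frac{91}{96} + 32\right)\right) = 56 - 7 \left(\left(-100\right) \frac{3163}{96}\right) = 56 - - \frac{553525}{24} = 56 + \frac{553525}{24} = \frac{554869}{24} \approx 23120.0$)
$\left(-30231 - 39319\right) \left(o + b{\left(-64,106 \right)}\right) = \left(-30231 - 39319\right) \left(\frac{554869}{24} + \left(\frac{4}{3} - \frac{106}{3}\right)\right) = - 69550 \left(\frac{554869}{24} + \left(\frac{4}{3} - \frac{106}{3}\right)\right) = - 69550 \left(\frac{554869}{24} - 34\right) = \left(-69550\right) \frac{554053}{24} = - \frac{19267193075}{12}$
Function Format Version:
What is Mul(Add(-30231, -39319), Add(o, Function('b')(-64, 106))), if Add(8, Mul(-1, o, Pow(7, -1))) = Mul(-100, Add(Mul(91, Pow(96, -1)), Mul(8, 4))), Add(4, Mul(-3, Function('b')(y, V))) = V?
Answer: Rational(-19267193075, 12) ≈ -1.6056e+9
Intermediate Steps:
Function('b')(y, V) = Add(Rational(4, 3), Mul(Rational(-1, 3), V))
o = Rational(554869, 24) (o = Add(56, Mul(-7, Mul(-100, Add(Mul(91, Pow(96, -1)), Mul(8, 4))))) = Add(56, Mul(-7, Mul(-100, Add(Mul(91, Rational(1, 96)), 32)))) = Add(56, Mul(-7, Mul(-100, Add(Rational(91, 96), 32)))) = Add(56, Mul(-7, Mul(-100, Rational(3163, 96)))) = Add(56, Mul(-7, Rational(-79075, 24))) = Add(56, Rational(553525, 24)) = Rational(554869, 24) ≈ 23120.)
Mul(Add(-30231, -39319), Add(o, Function('b')(-64, 106))) = Mul(Add(-30231, -39319), Add(Rational(554869, 24), Add(Rational(4, 3), Mul(Rational(-1, 3), 106)))) = Mul(-69550, Add(Rational(554869, 24), Add(Rational(4, 3), Rational(-106, 3)))) = Mul(-69550, Add(Rational(554869, 24), -34)) = Mul(-69550, Rational(554053, 24)) = Rational(-19267193075, 12)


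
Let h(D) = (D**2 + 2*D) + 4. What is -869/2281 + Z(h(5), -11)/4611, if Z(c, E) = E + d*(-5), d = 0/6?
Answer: -4032050/10517691 ≈ -0.38336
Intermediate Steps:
h(D) = 4 + D**2 + 2*D
d = 0 (d = 0*(1/6) = 0)
Z(c, E) = E (Z(c, E) = E + 0*(-5) = E + 0 = E)
-869/2281 + Z(h(5), -11)/4611 = -869/2281 - 11/4611 = -4032050/10517691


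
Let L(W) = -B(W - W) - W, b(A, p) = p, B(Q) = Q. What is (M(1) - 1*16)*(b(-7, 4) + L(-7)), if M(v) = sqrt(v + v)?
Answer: -176 + 11*sqrt(2) ≈ -160.44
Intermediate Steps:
M(v) = sqrt(2)*sqrt(v) (M(v) = sqrt(2*v) = sqrt(2)*sqrt(v))
L(W) = -W (L(W) = -(W - W) - W = -1*0 - W = 0 - W = -W)
(M(1) - 1*16)*(b(-7, 4) + L(-7)) = (sqrt(2)*sqrt(1) - 1*16)*(4 - 1*(-7)) = (sqrt(2)*1 - 16)*(4 + 7) = (sqrt(2) - 16)*11 = (-16 + sqrt(2))*11 = -176 + 11*sqrt(2)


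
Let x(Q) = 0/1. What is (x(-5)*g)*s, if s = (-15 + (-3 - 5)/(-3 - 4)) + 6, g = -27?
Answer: 0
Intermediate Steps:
x(Q) = 0 (x(Q) = 0*1 = 0)
s = -55/7 (s = (-15 - 8/(-7)) + 6 = (-15 - 8*(-1/7)) + 6 = (-15 + 8/7) + 6 = -97/7 + 6 = -55/7 ≈ -7.8571)
(x(-5)*g)*s = (0*(-27))*(-55/7) = 0*(-55/7) = 0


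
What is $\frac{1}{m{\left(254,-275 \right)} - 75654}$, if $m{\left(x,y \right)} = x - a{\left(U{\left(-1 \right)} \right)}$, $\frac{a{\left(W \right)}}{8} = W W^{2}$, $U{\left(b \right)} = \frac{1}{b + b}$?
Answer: $- \frac{1}{75399} \approx -1.3263 \cdot 10^{-5}$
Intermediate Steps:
$U{\left(b \right)} = \frac{1}{2 b}$
$a{\left(W \right)} = 8 W^{3}$ ($a{\left(W \right)} = 8 W W^{2} = 8 W^{3}$)
$m{\left(x,y \right)} = 1 + x$ ($m{\left(x,y \right)} = x - 8 \left(\frac{1}{2 \left(-1\right)}\right)^{3} = x - 8 \left(\frac{1}{2} \left(-1\right)\right)^{3} = x - 8 \left(- \frac{1}{2}\right)^{3} = x - 8 \left(- \frac{1}{8}\right) = x - -1 = x + 1 = 1 + x$)
$\frac{1}{m{\left(254,-275 \right)} - 75654} = \frac{1}{\left(1 + 254\right) - 75654} = \frac{1}{255 - 75654} = \frac{1}{-75399} = - \frac{1}{75399}$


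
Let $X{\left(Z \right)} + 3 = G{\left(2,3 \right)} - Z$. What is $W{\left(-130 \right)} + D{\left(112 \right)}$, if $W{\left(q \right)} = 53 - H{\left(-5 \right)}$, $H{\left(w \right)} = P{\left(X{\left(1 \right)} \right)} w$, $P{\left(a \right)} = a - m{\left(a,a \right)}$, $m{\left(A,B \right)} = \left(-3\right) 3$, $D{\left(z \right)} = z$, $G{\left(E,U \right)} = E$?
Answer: $200$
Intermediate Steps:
$m{\left(A,B \right)} = -9$
$X{\left(Z \right)} = -1 - Z$ ($X{\left(Z \right)} = -3 - \left(-2 + Z\right) = -1 - Z$)
$P{\left(a \right)} = 9 + a$ ($P{\left(a \right)} = a - -9 = a + 9 = 9 + a$)
$H{\left(w \right)} = 7 w$ ($H{\left(w \right)} = \left(9 - 2\right) w = 7 w$)
$W{\left(q \right)} = 88$ ($W{\left(q \right)} = 53 - 7 \left(-5\right) = 53 - -35 = 53 + 35 = 88$)
$W{\left(-130 \right)} + D{\left(112 \right)} = 88 + 112 = 200$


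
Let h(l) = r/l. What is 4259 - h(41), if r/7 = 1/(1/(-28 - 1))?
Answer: 174822/41 ≈ 4264.0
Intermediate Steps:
r = -203 (r = 7/(1/(-28 - 1)) = 7/(1/(-29)) = 7/(-1/29) = 7*(-29) = -203)
h(l) = -203/l
4259 - h(41) = 4259 - (-203)/41 = 4259 - 1*(-203/41) = 4259 + 203/41 = 174822/41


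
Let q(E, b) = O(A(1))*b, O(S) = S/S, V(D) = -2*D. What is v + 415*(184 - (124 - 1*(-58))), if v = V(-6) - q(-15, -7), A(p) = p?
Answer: 849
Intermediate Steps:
O(S) = 1
q(E, b) = b (q(E, b) = 1*b = b)
v = 19 (v = -2*(-6) - 1*(-7) = 12 + 7 = 19)
v + 415*(184 - (124 - 1*(-58))) = 19 + 415*(184 - (124 - 1*(-58))) = 19 + 415*(184 - (124 + 58)) = 19 + 415*(184 - 1*182) = 19 + 415*(184 - 182) = 19 + 415*2 = 19 + 830 = 849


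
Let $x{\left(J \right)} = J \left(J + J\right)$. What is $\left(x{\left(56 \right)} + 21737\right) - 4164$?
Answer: $23845$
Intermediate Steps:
$x{\left(J \right)} = 2 J^{2}$ ($x{\left(J \right)} = J 2 J = 2 J^{2}$)
$\left(x{\left(56 \right)} + 21737\right) - 4164 = \left(2 \cdot 56^{2} + 21737\right) - 4164 = \left(2 \cdot 3136 + 21737\right) - 4164 = \left(6272 + 21737\right) - 4164 = 28009 - 4164 = 23845$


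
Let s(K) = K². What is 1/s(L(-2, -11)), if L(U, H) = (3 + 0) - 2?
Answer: 1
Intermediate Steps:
L(U, H) = 1 (L(U, H) = 3 - 2 = 1)
1/s(L(-2, -11)) = 1/(1²) = 1/1 = 1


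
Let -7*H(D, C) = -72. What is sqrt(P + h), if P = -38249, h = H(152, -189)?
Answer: I*sqrt(1873697)/7 ≈ 195.55*I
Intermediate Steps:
H(D, C) = 72/7 (H(D, C) = -1/7*(-72) = 72/7)
h = 72/7 ≈ 10.286
sqrt(P + h) = sqrt(-38249 + 72/7) = sqrt(-267671/7) = I*sqrt(1873697)/7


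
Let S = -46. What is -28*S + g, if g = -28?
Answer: 1260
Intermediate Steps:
-28*S + g = -28*(-46) - 28 = 1288 - 28 = 1260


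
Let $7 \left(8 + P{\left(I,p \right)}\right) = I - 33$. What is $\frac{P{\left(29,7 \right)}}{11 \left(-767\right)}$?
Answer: $\frac{60}{59059} \approx 0.0010159$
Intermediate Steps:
$P{\left(I,p \right)} = - \frac{89}{7} + \frac{I}{7}$ ($P{\left(I,p \right)} = -8 + \frac{I - 33}{7} = -8 + \frac{-33 + I}{7} = -8 + \left(- \frac{33}{7} + \frac{I}{7}\right) = - \frac{89}{7} + \frac{I}{7}$)
$\frac{P{\left(29,7 \right)}}{11 \left(-767\right)} = \frac{- \frac{89}{7} + \frac{1}{7} \cdot 29}{11 \left(-767\right)} = \frac{- \frac{89}{7} + \frac{29}{7}}{-8437} = \left(- \frac{60}{7}\right) \left(- \frac{1}{8437}\right) = \frac{60}{59059}$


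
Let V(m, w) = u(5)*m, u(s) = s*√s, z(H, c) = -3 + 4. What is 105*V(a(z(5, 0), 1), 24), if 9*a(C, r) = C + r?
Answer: 350*√5/3 ≈ 260.87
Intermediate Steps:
z(H, c) = 1
u(s) = s^(3/2)
a(C, r) = C/9 + r/9 (a(C, r) = (C + r)/9 = C/9 + r/9)
V(m, w) = 5*m*√5 (V(m, w) = 5^(3/2)*m = (5*√5)*m = 5*m*√5)
105*V(a(z(5, 0), 1), 24) = 105*(5*((⅑)*1 + (⅑)*1)*√5) = 105*(5*(⅑ + ⅑)*√5) = 105*(5*(2/9)*√5) = 105*(10*√5/9) = 350*√5/3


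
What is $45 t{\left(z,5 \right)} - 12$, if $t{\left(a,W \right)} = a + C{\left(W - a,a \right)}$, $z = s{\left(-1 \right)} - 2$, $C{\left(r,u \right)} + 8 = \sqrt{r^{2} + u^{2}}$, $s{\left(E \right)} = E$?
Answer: $-507 + 45 \sqrt{73} \approx -122.52$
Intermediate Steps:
$C{\left(r,u \right)} = -8 + \sqrt{r^{2} + u^{2}}$
$z = -3$ ($z = -1 - 2 = -3$)
$t{\left(a,W \right)} = -8 + a + \sqrt{a^{2} + \left(W - a\right)^{2}}$ ($t{\left(a,W \right)} = a + \left(-8 + \sqrt{\left(W - a\right)^{2} + a^{2}}\right) = a + \left(-8 + \sqrt{a^{2} + \left(W - a\right)^{2}}\right) = -8 + a + \sqrt{a^{2} + \left(W - a\right)^{2}}$)
$45 t{\left(z,5 \right)} - 12 = 45 \left(-8 - 3 + \sqrt{\left(-3\right)^{2} + \left(5 - -3\right)^{2}}\right) - 12 = 45 \left(-8 - 3 + \sqrt{9 + \left(5 + 3\right)^{2}}\right) - 12 = 45 \left(-8 - 3 + \sqrt{9 + 8^{2}}\right) - 12 = 45 \left(-8 - 3 + \sqrt{9 + 64}\right) - 12 = 45 \left(-8 - 3 + \sqrt{73}\right) - 12 = 45 \left(-11 + \sqrt{73}\right) - 12 = \left(-495 + 45 \sqrt{73}\right) - 12 = -507 + 45 \sqrt{73}$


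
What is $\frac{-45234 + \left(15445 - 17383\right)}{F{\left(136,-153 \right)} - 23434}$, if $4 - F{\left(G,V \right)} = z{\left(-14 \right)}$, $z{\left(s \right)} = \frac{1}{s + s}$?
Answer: $\frac{1320816}{656039} \approx 2.0133$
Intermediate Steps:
$z{\left(s \right)} = \frac{1}{2 s}$
$F{\left(G,V \right)} = \frac{113}{28}$ ($F{\left(G,V \right)} = 4 - \frac{1}{2 \left(-14\right)} = 4 - \frac{1}{2} \left(- \frac{1}{14}\right) = 4 - - \frac{1}{28} = 4 + \frac{1}{28} = \frac{113}{28}$)
$\frac{-45234 + \left(15445 - 17383\right)}{F{\left(136,-153 \right)} - 23434} = \frac{-45234 + \left(15445 - 17383\right)}{\frac{113}{28} - 23434} = \frac{-45234 - 1938}{- \frac{656039}{28}} = \left(-47172\right) \left(- \frac{28}{656039}\right) = \frac{1320816}{656039}$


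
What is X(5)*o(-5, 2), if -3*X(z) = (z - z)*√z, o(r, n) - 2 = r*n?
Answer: 0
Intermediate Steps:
o(r, n) = 2 + n*r (o(r, n) = 2 + r*n = 2 + n*r)
X(z) = 0 (X(z) = -(z - z)*√z/3 = -0*√z = -⅓*0 = 0)
X(5)*o(-5, 2) = 0*(2 + 2*(-5)) = 0*(2 - 10) = 0*(-8) = 0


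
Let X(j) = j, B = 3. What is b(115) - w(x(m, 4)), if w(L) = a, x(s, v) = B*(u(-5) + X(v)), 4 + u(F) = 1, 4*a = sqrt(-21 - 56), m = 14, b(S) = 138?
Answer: 138 - I*sqrt(77)/4 ≈ 138.0 - 2.1937*I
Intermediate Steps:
a = I*sqrt(77)/4 (a = sqrt(-21 - 56)/4 = sqrt(-77)/4 = (I*sqrt(77))/4 = I*sqrt(77)/4 ≈ 2.1937*I)
u(F) = -3 (u(F) = -4 + 1 = -3)
x(s, v) = -9 + 3*v (x(s, v) = 3*(-3 + v) = -9 + 3*v)
w(L) = I*sqrt(77)/4
b(115) - w(x(m, 4)) = 138 - I*sqrt(77)/4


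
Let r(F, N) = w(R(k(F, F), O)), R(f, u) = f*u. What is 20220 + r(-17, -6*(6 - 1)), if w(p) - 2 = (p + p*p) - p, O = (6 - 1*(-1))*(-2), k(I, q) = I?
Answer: 76866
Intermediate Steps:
O = -14 (O = (6 + 1)*(-2) = 7*(-2) = -14)
w(p) = 2 + p² (w(p) = 2 + ((p + p*p) - p) = 2 + ((p + p²) - p) = 2 + p²)
r(F, N) = 2 + 196*F² (r(F, N) = 2 + (F*(-14))² = 2 + (-14*F)² = 2 + 196*F²)
20220 + r(-17, -6*(6 - 1)) = 20220 + (2 + 196*(-17)²) = 20220 + (2 + 196*289) = 20220 + (2 + 56644) = 20220 + 56646 = 76866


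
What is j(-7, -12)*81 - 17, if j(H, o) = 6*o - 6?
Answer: -6335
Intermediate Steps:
j(H, o) = -6 + 6*o
j(-7, -12)*81 - 17 = (-6 + 6*(-12))*81 - 17 = (-6 - 72)*81 - 17 = -78*81 - 17 = -6318 - 17 = -6335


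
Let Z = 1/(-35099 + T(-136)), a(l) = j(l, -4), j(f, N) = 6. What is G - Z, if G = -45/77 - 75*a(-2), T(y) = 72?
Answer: -1215261688/2697079 ≈ -450.58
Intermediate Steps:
a(l) = 6
Z = -1/35027 (Z = 1/(-35099 + 72) = 1/(-35027) = -1/35027 ≈ -2.8549e-5)
G = -34695/77 (G = -45/77 - 75*6 = -45*1/77 - 450 = -45/77 - 450 = -34695/77 ≈ -450.58)
G - Z = -34695/77 - 1*(-1/35027) = -34695/77 + 1/35027 = -1215261688/2697079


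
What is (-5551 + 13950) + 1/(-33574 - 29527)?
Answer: 529985298/63101 ≈ 8399.0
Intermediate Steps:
(-5551 + 13950) + 1/(-33574 - 29527) = 8399 + 1/(-63101) = 8399 - 1/63101 = 529985298/63101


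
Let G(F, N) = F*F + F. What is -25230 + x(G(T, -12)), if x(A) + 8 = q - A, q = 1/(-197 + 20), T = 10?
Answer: -4486597/177 ≈ -25348.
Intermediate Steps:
q = -1/177 (q = 1/(-177) = -1/177 ≈ -0.0056497)
G(F, N) = F + F² (G(F, N) = F² + F = F + F²)
x(A) = -1417/177 - A (x(A) = -8 + (-1/177 - A) = -1417/177 - A)
-25230 + x(G(T, -12)) = -25230 + (-1417/177 - 10*(1 + 10)) = -25230 + (-1417/177 - 10*11) = -25230 + (-1417/177 - 1*110) = -25230 + (-1417/177 - 110) = -25230 - 20887/177 = -4486597/177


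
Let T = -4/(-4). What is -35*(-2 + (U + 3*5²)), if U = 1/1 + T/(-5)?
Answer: -2583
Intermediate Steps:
T = 1 (T = -4*(-¼) = 1)
U = ⅘ (U = 1/1 + 1/(-5) = 1*1 + 1*(-⅕) = 1 - ⅕ = ⅘ ≈ 0.80000)
-35*(-2 + (U + 3*5²)) = -35*(-2 + (⅘ + 3*5²)) = -35*(-2 + (⅘ + 3*25)) = -35*(-2 + (⅘ + 75)) = -35*(-2 + 379/5) = -35*369/5 = -2583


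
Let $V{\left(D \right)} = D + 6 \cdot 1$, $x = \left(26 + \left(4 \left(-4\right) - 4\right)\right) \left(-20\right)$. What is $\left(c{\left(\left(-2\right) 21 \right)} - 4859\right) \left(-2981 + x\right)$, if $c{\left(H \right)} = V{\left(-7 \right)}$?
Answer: $15070860$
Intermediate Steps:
$x = -120$ ($x = \left(26 - 20\right) \left(-20\right) = 6 \left(-20\right) = -120$)
$V{\left(D \right)} = 6 + D$ ($V{\left(D \right)} = D + 6 = 6 + D$)
$c{\left(H \right)} = -1$ ($c{\left(H \right)} = 6 - 7 = -1$)
$\left(c{\left(\left(-2\right) 21 \right)} - 4859\right) \left(-2981 + x\right) = \left(-1 - 4859\right) \left(-2981 - 120\right) = \left(-4860\right) \left(-3101\right) = 15070860$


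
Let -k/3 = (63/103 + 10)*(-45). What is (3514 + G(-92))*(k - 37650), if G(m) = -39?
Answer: -12963122625/103 ≈ -1.2586e+8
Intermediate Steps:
k = 147555/103 (k = -3*(63/103 + 10)*(-45) = -3279*(-45)/103 = -3*(-49185/103) = 147555/103 ≈ 1432.6)
(3514 + G(-92))*(k - 37650) = (3514 - 39)*(147555/103 - 37650) = 3475*(-3730395/103) = -12963122625/103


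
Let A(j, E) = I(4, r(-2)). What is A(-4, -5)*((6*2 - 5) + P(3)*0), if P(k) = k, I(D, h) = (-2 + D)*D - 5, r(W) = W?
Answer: 21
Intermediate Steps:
I(D, h) = -5 + D*(-2 + D) (I(D, h) = D*(-2 + D) - 5 = -5 + D*(-2 + D))
A(j, E) = 3 (A(j, E) = -5 + 4² - 2*4 = -5 + 16 - 8 = 3)
A(-4, -5)*((6*2 - 5) + P(3)*0) = 3*((6*2 - 5) + 3*0) = 3*((12 - 5) + 0) = 3*(7 + 0) = 3*7 = 21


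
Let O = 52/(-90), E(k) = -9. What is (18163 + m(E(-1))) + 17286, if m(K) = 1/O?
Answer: 921629/26 ≈ 35447.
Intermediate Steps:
O = -26/45 (O = 52*(-1/90) = -26/45 ≈ -0.57778)
m(K) = -45/26 (m(K) = 1/(-26/45) = -45/26)
(18163 + m(E(-1))) + 17286 = (18163 - 45/26) + 17286 = 472193/26 + 17286 = 921629/26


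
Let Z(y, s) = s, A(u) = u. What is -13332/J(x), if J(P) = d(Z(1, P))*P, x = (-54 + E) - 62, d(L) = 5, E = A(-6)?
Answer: 6666/305 ≈ 21.856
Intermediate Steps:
E = -6
x = -122 (x = (-54 - 6) - 62 = -60 - 62 = -122)
J(P) = 5*P
-13332/J(x) = -13332/(5*(-122)) = -13332/(-610) = -13332*(-1/610) = 6666/305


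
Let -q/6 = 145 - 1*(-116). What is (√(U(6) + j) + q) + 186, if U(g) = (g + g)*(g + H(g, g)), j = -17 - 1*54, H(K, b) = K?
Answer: -1380 + √73 ≈ -1371.5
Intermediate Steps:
q = -1566 (q = -6*(145 - 1*(-116)) = -6*(145 + 116) = -6*261 = -1566)
j = -71 (j = -17 - 54 = -71)
U(g) = 4*g² (U(g) = (g + g)*(g + g) = (2*g)*(2*g) = 4*g²)
(√(U(6) + j) + q) + 186 = (√(4*6² - 71) - 1566) + 186 = (√(4*36 - 71) - 1566) + 186 = (√(144 - 71) - 1566) + 186 = (√73 - 1566) + 186 = (-1566 + √73) + 186 = -1380 + √73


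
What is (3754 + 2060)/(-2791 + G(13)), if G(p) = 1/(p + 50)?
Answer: -183141/87916 ≈ -2.0831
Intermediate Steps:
G(p) = 1/(50 + p)
(3754 + 2060)/(-2791 + G(13)) = (3754 + 2060)/(-2791 + 1/(50 + 13)) = 5814/(-2791 + 1/63) = 5814/(-175832/63) = 5814*(-63/175832) = -183141/87916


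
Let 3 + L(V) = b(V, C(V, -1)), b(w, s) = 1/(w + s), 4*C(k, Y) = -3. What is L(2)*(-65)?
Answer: 143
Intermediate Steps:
C(k, Y) = -¾ (C(k, Y) = (¼)*(-3) = -¾)
b(w, s) = 1/(s + w)
L(V) = -3 + 1/(-¾ + V)
L(2)*(-65) = ((13 - 12*2)/(-3 + 4*2))*(-65) = ((13 - 24)/(-3 + 8))*(-65) = (-11/5)*(-65) = ((⅕)*(-11))*(-65) = -11/5*(-65) = 143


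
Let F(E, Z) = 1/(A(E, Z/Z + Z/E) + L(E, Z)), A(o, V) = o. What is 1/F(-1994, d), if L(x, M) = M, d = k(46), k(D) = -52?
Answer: -2046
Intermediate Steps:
d = -52
F(E, Z) = 1/(E + Z)
1/F(-1994, d) = 1/(1/(-1994 - 52)) = 1/(1/(-2046)) = 1/(-1/2046) = -2046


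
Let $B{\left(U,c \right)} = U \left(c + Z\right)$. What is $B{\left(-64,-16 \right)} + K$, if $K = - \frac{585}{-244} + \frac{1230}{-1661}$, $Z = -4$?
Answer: $\frac{519435085}{405284} \approx 1281.7$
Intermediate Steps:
$B{\left(U,c \right)} = U \left(-4 + c\right)$ ($B{\left(U,c \right)} = U \left(c - 4\right) = U \left(-4 + c\right)$)
$K = \frac{671565}{405284}$ ($K = \left(-585\right) \left(- \frac{1}{244}\right) + 1230 \left(- \frac{1}{1661}\right) = \frac{585}{244} - \frac{1230}{1661} = \frac{671565}{405284} \approx 1.657$)
$B{\left(-64,-16 \right)} + K = - 64 \left(-4 - 16\right) + \frac{671565}{405284} = \left(-64\right) \left(-20\right) + \frac{671565}{405284} = 1280 + \frac{671565}{405284} = \frac{519435085}{405284}$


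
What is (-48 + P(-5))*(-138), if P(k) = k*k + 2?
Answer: 2898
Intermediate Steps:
P(k) = 2 + k² (P(k) = k² + 2 = 2 + k²)
(-48 + P(-5))*(-138) = (-48 + (2 + (-5)²))*(-138) = (-48 + (2 + 25))*(-138) = (-48 + 27)*(-138) = -21*(-138) = 2898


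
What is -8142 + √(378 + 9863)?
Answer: -8142 + 7*√209 ≈ -8040.8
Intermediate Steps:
-8142 + √(378 + 9863) = -8142 + √10241 = -8142 + 7*√209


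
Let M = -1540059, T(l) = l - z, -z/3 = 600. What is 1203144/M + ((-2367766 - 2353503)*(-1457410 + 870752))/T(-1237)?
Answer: 1421869856143073682/289017739 ≈ 4.9197e+9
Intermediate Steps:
z = -1800 (z = -3*600 = -1800)
T(l) = 1800 + l (T(l) = l - 1*(-1800) = l + 1800 = 1800 + l)
1203144/M + ((-2367766 - 2353503)*(-1457410 + 870752))/T(-1237) = 1203144/(-1540059) + ((-2367766 - 2353503)*(-1457410 + 870752))/(1800 - 1237) = 1203144*(-1/1540059) - 4721269*(-586658)/563 = -401048/513353 + 2769770229002*(1/563) = -401048/513353 + 2769770229002/563 = 1421869856143073682/289017739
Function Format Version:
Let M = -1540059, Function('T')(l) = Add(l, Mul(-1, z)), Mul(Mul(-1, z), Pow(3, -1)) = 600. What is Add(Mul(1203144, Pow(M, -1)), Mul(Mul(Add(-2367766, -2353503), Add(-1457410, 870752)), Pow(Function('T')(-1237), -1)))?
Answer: Rational(1421869856143073682, 289017739) ≈ 4.9197e+9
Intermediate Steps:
z = -1800 (z = Mul(-3, 600) = -1800)
Function('T')(l) = Add(1800, l) (Function('T')(l) = Add(l, Mul(-1, -1800)) = Add(l, 1800) = Add(1800, l))
Add(Mul(1203144, Pow(M, -1)), Mul(Mul(Add(-2367766, -2353503), Add(-1457410, 870752)), Pow(Function('T')(-1237), -1))) = Add(Mul(1203144, Pow(-1540059, -1)), Mul(Mul(Add(-2367766, -2353503), Add(-1457410, 870752)), Pow(Add(1800, -1237), -1))) = Add(Mul(1203144, Rational(-1, 1540059)), Mul(Mul(-4721269, -586658), Pow(563, -1))) = Add(Rational(-401048, 513353), Mul(2769770229002, Rational(1, 563))) = Add(Rational(-401048, 513353), Rational(2769770229002, 563)) = Rational(1421869856143073682, 289017739)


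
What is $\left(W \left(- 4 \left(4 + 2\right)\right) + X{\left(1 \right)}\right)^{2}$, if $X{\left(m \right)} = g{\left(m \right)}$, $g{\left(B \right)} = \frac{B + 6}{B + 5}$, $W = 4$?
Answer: $\frac{323761}{36} \approx 8993.4$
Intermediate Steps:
$g{\left(B \right)} = \frac{6 + B}{5 + B}$
$X{\left(m \right)} = \frac{6 + m}{5 + m}$
$\left(W \left(- 4 \left(4 + 2\right)\right) + X{\left(1 \right)}\right)^{2} = \left(4 \left(- 4 \left(4 + 2\right)\right) + \frac{6 + 1}{5 + 1}\right)^{2} = \left(4 \left(\left(-4\right) 6\right) + \frac{1}{6} \cdot 7\right)^{2} = \left(4 \left(-24\right) + \frac{1}{6} \cdot 7\right)^{2} = \left(-96 + \frac{7}{6}\right)^{2} = \left(- \frac{569}{6}\right)^{2} = \frac{323761}{36}$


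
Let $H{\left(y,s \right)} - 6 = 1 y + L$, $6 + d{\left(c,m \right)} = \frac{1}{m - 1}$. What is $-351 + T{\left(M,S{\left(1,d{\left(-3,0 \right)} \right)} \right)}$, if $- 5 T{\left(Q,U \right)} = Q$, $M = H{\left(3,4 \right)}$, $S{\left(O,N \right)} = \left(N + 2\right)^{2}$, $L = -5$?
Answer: $- \frac{1759}{5} \approx -351.8$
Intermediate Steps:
$d{\left(c,m \right)} = -6 + \frac{1}{-1 + m}$ ($d{\left(c,m \right)} = -6 + \frac{1}{m - 1} = -6 + \frac{1}{-1 + m}$)
$H{\left(y,s \right)} = 1 + y$ ($H{\left(y,s \right)} = 6 + \left(1 y - 5\right) = 6 + \left(y - 5\right) = 6 + \left(-5 + y\right) = 1 + y$)
$S{\left(O,N \right)} = \left(2 + N\right)^{2}$
$M = 4$ ($M = 1 + 3 = 4$)
$T{\left(Q,U \right)} = - \frac{Q}{5}$
$-351 + T{\left(M,S{\left(1,d{\left(-3,0 \right)} \right)} \right)} = -351 - \frac{4}{5} = - \frac{1759}{5}$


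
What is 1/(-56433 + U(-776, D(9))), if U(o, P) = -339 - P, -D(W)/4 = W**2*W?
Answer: -1/53856 ≈ -1.8568e-5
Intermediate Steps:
D(W) = -4*W**3 (D(W) = -4*W**2*W = -4*W**3)
1/(-56433 + U(-776, D(9))) = 1/(-56433 + (-339 - (-4)*9**3)) = 1/(-56433 + (-339 - (-4)*729)) = 1/(-56433 + (-339 - 1*(-2916))) = 1/(-56433 + (-339 + 2916)) = 1/(-56433 + 2577) = 1/(-53856) = -1/53856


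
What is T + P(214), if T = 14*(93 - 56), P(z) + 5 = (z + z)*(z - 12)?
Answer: 86969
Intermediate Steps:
P(z) = -5 + 2*z*(-12 + z) (P(z) = -5 + (z + z)*(z - 12) = -5 + (2*z)*(-12 + z) = -5 + 2*z*(-12 + z))
T = 518 (T = 14*37 = 518)
T + P(214) = 518 + (-5 - 24*214 + 2*214²) = 518 + (-5 - 5136 + 2*45796) = 518 + (-5 - 5136 + 91592) = 518 + 86451 = 86969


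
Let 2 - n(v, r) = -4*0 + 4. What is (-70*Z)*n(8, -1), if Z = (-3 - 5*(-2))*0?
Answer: 0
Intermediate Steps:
Z = 0 (Z = (-3 + 10)*0 = 7*0 = 0)
n(v, r) = -2 (n(v, r) = 2 - (-4*0 + 4) = 2 - (0 + 4) = 2 - 1*4 = 2 - 4 = -2)
(-70*Z)*n(8, -1) = -70*0*(-2) = 0*(-2) = 0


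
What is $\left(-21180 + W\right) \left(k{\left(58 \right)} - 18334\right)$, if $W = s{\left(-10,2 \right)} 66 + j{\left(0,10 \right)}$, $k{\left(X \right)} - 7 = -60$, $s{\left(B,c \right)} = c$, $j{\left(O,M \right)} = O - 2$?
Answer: $387046350$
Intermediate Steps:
$j{\left(O,M \right)} = -2 + O$ ($j{\left(O,M \right)} = O - 2 = -2 + O$)
$k{\left(X \right)} = -53$ ($k{\left(X \right)} = 7 - 60 = -53$)
$W = 130$ ($W = 2 \cdot 66 + \left(-2 + 0\right) = 132 - 2 = 130$)
$\left(-21180 + W\right) \left(k{\left(58 \right)} - 18334\right) = \left(-21180 + 130\right) \left(-53 - 18334\right) = - 21050 \left(-53 - 18334\right) = \left(-21050\right) \left(-18387\right) = 387046350$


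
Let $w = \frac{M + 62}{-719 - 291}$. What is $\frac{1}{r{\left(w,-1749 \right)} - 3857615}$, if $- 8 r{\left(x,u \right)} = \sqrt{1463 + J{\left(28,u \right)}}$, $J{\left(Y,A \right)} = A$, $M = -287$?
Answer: $- \frac{123443680}{476198191623343} + \frac{4 i \sqrt{286}}{476198191623343} \approx -2.5923 \cdot 10^{-7} + 1.4205 \cdot 10^{-13} i$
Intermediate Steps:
$w = \frac{45}{202}$ ($w = \frac{-287 + 62}{-719 - 291} = - \frac{225}{-1010} = \left(-225\right) \left(- \frac{1}{1010}\right) = \frac{45}{202} \approx 0.22277$)
$r{\left(x,u \right)} = - \frac{\sqrt{1463 + u}}{8}$
$\frac{1}{r{\left(w,-1749 \right)} - 3857615} = \frac{1}{- \frac{\sqrt{1463 - 1749}}{8} - 3857615} = \frac{1}{- \frac{\sqrt{-286}}{8} - 3857615} = \frac{1}{- \frac{i \sqrt{286}}{8} - 3857615} = \frac{1}{-3857615 - \frac{i \sqrt{286}}{8}}$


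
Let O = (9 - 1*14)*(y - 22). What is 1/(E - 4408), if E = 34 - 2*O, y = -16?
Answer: -1/4754 ≈ -0.00021035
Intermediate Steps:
O = 190 (O = (9 - 1*14)*(-16 - 22) = (9 - 14)*(-38) = -5*(-38) = 190)
E = -346 (E = 34 - 2*190 = 34 - 380 = -346)
1/(E - 4408) = 1/(-346 - 4408) = 1/(-4754) = -1/4754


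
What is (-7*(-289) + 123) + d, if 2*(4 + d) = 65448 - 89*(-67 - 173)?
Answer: 45546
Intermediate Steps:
d = 43400 (d = -4 + (65448 - 89*(-67 - 173))/2 = -4 + (65448 - 89*(-240))/2 = -4 + (65448 + 21360)/2 = -4 + (½)*86808 = -4 + 43404 = 43400)
(-7*(-289) + 123) + d = (-7*(-289) + 123) + 43400 = (2023 + 123) + 43400 = 2146 + 43400 = 45546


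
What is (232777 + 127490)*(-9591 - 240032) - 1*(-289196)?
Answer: -89930640145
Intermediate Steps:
(232777 + 127490)*(-9591 - 240032) - 1*(-289196) = 360267*(-249623) + 289196 = -89930929341 + 289196 = -89930640145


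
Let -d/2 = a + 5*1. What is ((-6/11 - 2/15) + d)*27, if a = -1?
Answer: -12888/55 ≈ -234.33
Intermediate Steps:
d = -8 (d = -2*(-1 + 5*1) = -2*(-1 + 5) = -2*4 = -8)
((-6/11 - 2/15) + d)*27 = ((-6/11 - 2/15) - 8)*27 = (-112/165 - 8)*27 = -1432/165*27 = -12888/55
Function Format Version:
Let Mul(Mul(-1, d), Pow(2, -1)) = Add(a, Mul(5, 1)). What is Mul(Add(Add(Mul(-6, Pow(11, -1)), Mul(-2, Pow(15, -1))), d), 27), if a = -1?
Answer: Rational(-12888, 55) ≈ -234.33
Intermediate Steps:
d = -8 (d = Mul(-2, Add(-1, Mul(5, 1))) = Mul(-2, Add(-1, 5)) = Mul(-2, 4) = -8)
Mul(Add(Add(Mul(-6, Pow(11, -1)), Mul(-2, Pow(15, -1))), d), 27) = Mul(Add(Add(Mul(-6, Pow(11, -1)), Mul(-2, Pow(15, -1))), -8), 27) = Mul(Add(Add(Mul(-6, Rational(1, 11)), Mul(-2, Rational(1, 15))), -8), 27) = Mul(Add(Add(Rational(-6, 11), Rational(-2, 15)), -8), 27) = Mul(Add(Rational(-112, 165), -8), 27) = Mul(Rational(-1432, 165), 27) = Rational(-12888, 55)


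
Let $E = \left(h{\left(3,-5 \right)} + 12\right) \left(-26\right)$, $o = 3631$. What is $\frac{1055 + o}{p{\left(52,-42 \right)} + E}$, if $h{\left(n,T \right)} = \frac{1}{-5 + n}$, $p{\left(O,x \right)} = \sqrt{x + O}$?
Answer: $- \frac{467038}{29797} - \frac{1562 \sqrt{10}}{29797} \approx -15.84$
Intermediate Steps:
$p{\left(O,x \right)} = \sqrt{O + x}$
$E = -299$ ($E = \left(\frac{1}{-5 + 3} + 12\right) \left(-26\right) = \left(\frac{1}{-2} + 12\right) \left(-26\right) = \left(- \frac{1}{2} + 12\right) \left(-26\right) = \frac{23}{2} \left(-26\right) = -299$)
$\frac{1055 + o}{p{\left(52,-42 \right)} + E} = \frac{1055 + 3631}{\sqrt{52 - 42} - 299} = \frac{4686}{\sqrt{10} - 299} = \frac{4686}{-299 + \sqrt{10}}$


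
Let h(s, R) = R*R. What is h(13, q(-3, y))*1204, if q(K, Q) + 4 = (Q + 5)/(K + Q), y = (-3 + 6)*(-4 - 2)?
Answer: 867052/63 ≈ 13763.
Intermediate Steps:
y = -18 (y = 3*(-6) = -18)
q(K, Q) = -4 + (5 + Q)/(K + Q) (q(K, Q) = -4 + (Q + 5)/(K + Q) = -4 + (5 + Q)/(K + Q))
h(s, R) = R²
h(13, q(-3, y))*1204 = ((5 - 4*(-3) - 3*(-18))/(-3 - 18))²*1204 = ((5 + 12 + 54)/(-21))²*1204 = (-1/21*71)²*1204 = (-71/21)²*1204 = (5041/441)*1204 = 867052/63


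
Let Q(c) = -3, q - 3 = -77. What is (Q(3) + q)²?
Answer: 5929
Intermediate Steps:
q = -74 (q = 3 - 77 = -74)
(Q(3) + q)² = (-3 - 74)² = (-77)² = 5929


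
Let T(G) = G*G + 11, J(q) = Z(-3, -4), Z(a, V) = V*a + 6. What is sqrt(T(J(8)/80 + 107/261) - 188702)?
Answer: I*sqrt(20566067433959)/10440 ≈ 434.39*I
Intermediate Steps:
Z(a, V) = 6 + V*a
J(q) = 18 (J(q) = 6 - 4*(-3) = 6 + 12 = 18)
T(G) = 11 + G**2 (T(G) = G**2 + 11 = 11 + G**2)
sqrt(T(J(8)/80 + 107/261) - 188702) = sqrt((11 + (18/80 + 107/261)**2) - 188702) = sqrt((11 + (18*(1/80) + 107*(1/261))**2) - 188702) = sqrt((11 + (9/40 + 107/261)**2) - 188702) = sqrt((11 + (6629/10440)**2) - 188702) = sqrt((11 + 43943641/108993600) - 188702) = sqrt(1242873241/108993600 - 188702) = sqrt(-20566067433959/108993600) = I*sqrt(20566067433959)/10440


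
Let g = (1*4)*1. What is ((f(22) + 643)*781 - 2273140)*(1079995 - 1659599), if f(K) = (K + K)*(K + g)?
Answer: 508598452772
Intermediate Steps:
g = 4 (g = 4*1 = 4)
f(K) = 2*K*(4 + K) (f(K) = (K + K)*(K + 4) = (2*K)*(4 + K) = 2*K*(4 + K))
((f(22) + 643)*781 - 2273140)*(1079995 - 1659599) = ((2*22*(4 + 22) + 643)*781 - 2273140)*(1079995 - 1659599) = ((2*22*26 + 643)*781 - 2273140)*(-579604) = ((1144 + 643)*781 - 2273140)*(-579604) = (1787*781 - 2273140)*(-579604) = (1395647 - 2273140)*(-579604) = -877493*(-579604) = 508598452772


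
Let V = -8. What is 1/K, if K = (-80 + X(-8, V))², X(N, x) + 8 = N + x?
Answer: 1/10816 ≈ 9.2456e-5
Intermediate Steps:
X(N, x) = -8 + N + x (X(N, x) = -8 + (N + x) = -8 + N + x)
K = 10816 (K = (-80 + (-8 - 8 - 8))² = (-80 - 24)² = (-104)² = 10816)
1/K = 1/10816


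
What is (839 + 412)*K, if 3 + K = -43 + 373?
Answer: 409077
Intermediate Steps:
K = 327 (K = -3 + (-43 + 373) = -3 + 330 = 327)
(839 + 412)*K = (839 + 412)*327 = 1251*327 = 409077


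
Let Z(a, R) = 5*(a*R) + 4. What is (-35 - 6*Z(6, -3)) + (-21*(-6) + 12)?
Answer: 619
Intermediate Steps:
Z(a, R) = 4 + 5*R*a (Z(a, R) = 5*(R*a) + 4 = 5*R*a + 4 = 4 + 5*R*a)
(-35 - 6*Z(6, -3)) + (-21*(-6) + 12) = (-35 - 6*(4 + 5*(-3)*6)) + (-21*(-6) + 12) = (-35 - 6*(4 - 90)) + (126 + 12) = (-35 - 6*(-86)) + 138 = (-35 + 516) + 138 = 481 + 138 = 619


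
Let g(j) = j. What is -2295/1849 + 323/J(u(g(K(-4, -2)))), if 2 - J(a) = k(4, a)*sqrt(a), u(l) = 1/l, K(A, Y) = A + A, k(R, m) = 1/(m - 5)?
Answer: 58600801/366102 - 779*I*sqrt(2)/198 ≈ 160.07 - 5.564*I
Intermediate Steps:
k(R, m) = 1/(-5 + m)
K(A, Y) = 2*A
J(a) = 2 - sqrt(a)/(-5 + a)
-2295/1849 + 323/J(u(g(K(-4, -2)))) = -2295/1849 + 323/(((-10 - sqrt(1/(2*(-4))) + 2/((2*(-4))))/(-5 + 1/(2*(-4))))) = -2295*1/1849 + 323/(((-10 - sqrt(1/(-8)) + 2/(-8))/(-5 + 1/(-8)))) = -2295/1849 + 323/(((-10 - sqrt(-1/8) + 2*(-1/8))/(-5 - 1/8))) = -2295/1849 + 323/(((-10 - I*sqrt(2)/4 - 1/4)/(-41/8))) = -2295/1849 + 323/((-8*(-10 - I*sqrt(2)/4 - 1/4)/41)) = -2295/1849 + 323/((-8*(-41/4 - I*sqrt(2)/4)/41)) = -2295/1849 + 323/(2 + 2*I*sqrt(2)/41)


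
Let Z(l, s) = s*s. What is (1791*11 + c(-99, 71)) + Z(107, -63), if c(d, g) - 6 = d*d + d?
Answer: 33378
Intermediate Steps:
c(d, g) = 6 + d + d² (c(d, g) = 6 + (d*d + d) = 6 + (d² + d) = 6 + (d + d²) = 6 + d + d²)
Z(l, s) = s²
(1791*11 + c(-99, 71)) + Z(107, -63) = (1791*11 + (6 - 99 + (-99)²)) + (-63)² = (19701 + (6 - 99 + 9801)) + 3969 = (19701 + 9708) + 3969 = 29409 + 3969 = 33378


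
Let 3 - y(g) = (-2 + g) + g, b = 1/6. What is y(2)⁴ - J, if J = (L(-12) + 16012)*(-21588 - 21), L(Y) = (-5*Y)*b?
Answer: 346219399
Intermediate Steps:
b = ⅙ ≈ 0.16667
y(g) = 5 - 2*g (y(g) = 3 - ((-2 + g) + g) = 3 - (-2 + 2*g) = 3 + (2 - 2*g) = 5 - 2*g)
L(Y) = -5*Y/6 (L(Y) = -5*Y*(⅙) = -5*Y/6)
J = -346219398 (J = (-⅚*(-12) + 16012)*(-21588 - 21) = (10 + 16012)*(-21609) = 16022*(-21609) = -346219398)
y(2)⁴ - J = (5 - 2*2)⁴ - 1*(-346219398) = (5 - 4)⁴ + 346219398 = 1⁴ + 346219398 = 1 + 346219398 = 346219399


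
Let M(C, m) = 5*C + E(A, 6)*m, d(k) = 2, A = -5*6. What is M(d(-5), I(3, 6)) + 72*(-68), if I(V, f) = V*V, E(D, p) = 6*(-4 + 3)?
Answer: -4940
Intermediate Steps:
A = -30
E(D, p) = -6 (E(D, p) = 6*(-1) = -6)
I(V, f) = V**2
M(C, m) = -6*m + 5*C (M(C, m) = 5*C - 6*m = -6*m + 5*C)
M(d(-5), I(3, 6)) + 72*(-68) = (-6*3**2 + 5*2) + 72*(-68) = (-6*9 + 10) - 4896 = (-54 + 10) - 4896 = -44 - 4896 = -4940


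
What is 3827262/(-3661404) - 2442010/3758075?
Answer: -777477427423/458661027910 ≈ -1.6951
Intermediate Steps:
3827262/(-3661404) - 2442010/3758075 = 3827262*(-1/3661404) - 2442010*1/3758075 = -637877/610234 - 488402/751615 = -777477427423/458661027910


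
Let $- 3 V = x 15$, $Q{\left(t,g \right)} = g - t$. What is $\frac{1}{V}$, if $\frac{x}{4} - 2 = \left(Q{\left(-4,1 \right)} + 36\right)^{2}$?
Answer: $- \frac{1}{33660} \approx -2.9709 \cdot 10^{-5}$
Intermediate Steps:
$x = 6732$ ($x = 8 + 4 \left(\left(1 - -4\right) + 36\right)^{2} = 8 + 4 \left(\left(1 + 4\right) + 36\right)^{2} = 8 + 4 \left(5 + 36\right)^{2} = 8 + 4 \cdot 41^{2} = 8 + 4 \cdot 1681 = 8 + 6724 = 6732$)
$V = -33660$ ($V = - \frac{6732 \cdot 15}{3} = \left(- \frac{1}{3}\right) 100980 = -33660$)
$\frac{1}{V} = \frac{1}{-33660} = - \frac{1}{33660}$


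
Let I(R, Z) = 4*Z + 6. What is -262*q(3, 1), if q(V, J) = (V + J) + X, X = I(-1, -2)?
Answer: -524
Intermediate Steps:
I(R, Z) = 6 + 4*Z
X = -2 (X = 6 + 4*(-2) = 6 - 8 = -2)
q(V, J) = -2 + J + V (q(V, J) = (V + J) - 2 = (J + V) - 2 = -2 + J + V)
-262*q(3, 1) = -262*(-2 + 1 + 3) = -262*2 = -524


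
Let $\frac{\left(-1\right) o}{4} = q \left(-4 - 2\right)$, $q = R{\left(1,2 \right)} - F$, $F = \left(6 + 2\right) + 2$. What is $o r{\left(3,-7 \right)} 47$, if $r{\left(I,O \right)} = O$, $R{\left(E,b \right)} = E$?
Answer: $71064$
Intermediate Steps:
$F = 10$ ($F = 8 + 2 = 10$)
$q = -9$ ($q = 1 - 10 = -9$)
$o = -216$ ($o = - 4 \left(- 9 \left(-4 - 2\right)\right) = - 4 \left(\left(-9\right) \left(-6\right)\right) = \left(-4\right) 54 = -216$)
$o r{\left(3,-7 \right)} 47 = \left(-216\right) \left(-7\right) 47 = 1512 \cdot 47 = 71064$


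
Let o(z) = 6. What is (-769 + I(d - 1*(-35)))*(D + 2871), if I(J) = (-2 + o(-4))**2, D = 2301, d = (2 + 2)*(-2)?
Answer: -3894516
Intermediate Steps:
d = -8 (d = 4*(-2) = -8)
I(J) = 16 (I(J) = (-2 + 6)**2 = 4**2 = 16)
(-769 + I(d - 1*(-35)))*(D + 2871) = (-769 + 16)*(2301 + 2871) = -753*5172 = -3894516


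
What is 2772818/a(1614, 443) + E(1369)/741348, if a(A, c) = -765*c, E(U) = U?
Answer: -76117004867/9305152980 ≈ -8.1801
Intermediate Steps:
2772818/a(1614, 443) + E(1369)/741348 = 2772818/((-765*443)) + 1369/741348 = 2772818/(-338895) + 1369*(1/741348) = 2772818*(-1/338895) + 1369/741348 = -2772818/338895 + 1369/741348 = -76117004867/9305152980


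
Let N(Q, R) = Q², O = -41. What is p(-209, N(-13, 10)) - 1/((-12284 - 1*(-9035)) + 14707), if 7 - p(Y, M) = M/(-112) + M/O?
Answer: 332285433/26307568 ≈ 12.631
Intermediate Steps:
p(Y, M) = 7 + 153*M/4592 (p(Y, M) = 7 - (M/(-112) + M/(-41)) = 7 - (M*(-1/112) + M*(-1/41)) = 7 - (-M/112 - M/41) = 7 - (-153)*M/4592 = 7 + 153*M/4592)
p(-209, N(-13, 10)) - 1/((-12284 - 1*(-9035)) + 14707) = (7 + (153/4592)*(-13)²) - 1/((-12284 - 1*(-9035)) + 14707) = (7 + (153/4592)*169) - 1/((-12284 + 9035) + 14707) = (7 + 25857/4592) - 1/(-3249 + 14707) = 58001/4592 - 1/11458 = 332285433/26307568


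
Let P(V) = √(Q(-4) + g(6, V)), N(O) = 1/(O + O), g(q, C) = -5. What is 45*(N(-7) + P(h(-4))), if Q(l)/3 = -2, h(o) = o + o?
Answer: -45/14 + 45*I*√11 ≈ -3.2143 + 149.25*I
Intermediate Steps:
h(o) = 2*o
Q(l) = -6 (Q(l) = 3*(-2) = -6)
N(O) = 1/(2*O)
P(V) = I*√11 (P(V) = √(-6 - 5) = √(-11) = I*√11)
45*(N(-7) + P(h(-4))) = 45*((½)/(-7) + I*√11) = 45*((½)*(-⅐) + I*√11) = 45*(-1/14 + I*√11) = -45/14 + 45*I*√11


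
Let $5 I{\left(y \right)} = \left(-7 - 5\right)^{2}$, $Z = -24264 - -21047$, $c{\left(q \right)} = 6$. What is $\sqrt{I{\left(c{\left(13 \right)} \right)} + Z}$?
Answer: $\frac{i \sqrt{79705}}{5} \approx 56.464 i$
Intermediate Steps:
$Z = -3217$ ($Z = -24264 + 21047 = -3217$)
$I{\left(y \right)} = \frac{144}{5}$ ($I{\left(y \right)} = \frac{\left(-7 - 5\right)^{2}}{5} = \frac{\left(-12\right)^{2}}{5} = \frac{1}{5} \cdot 144 = \frac{144}{5}$)
$\sqrt{I{\left(c{\left(13 \right)} \right)} + Z} = \sqrt{\frac{144}{5} - 3217} = \sqrt{- \frac{15941}{5}} = \frac{i \sqrt{79705}}{5}$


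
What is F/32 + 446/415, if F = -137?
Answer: -42583/13280 ≈ -3.2066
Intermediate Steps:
F/32 + 446/415 = -137/32 + 446/415 = -42583/13280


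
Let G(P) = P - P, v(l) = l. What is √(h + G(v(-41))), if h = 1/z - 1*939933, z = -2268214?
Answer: I*√4835762363562271882/2268214 ≈ 969.5*I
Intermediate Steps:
h = -2131969189663/2268214 (h = 1/(-2268214) - 1*939933 = -1/2268214 - 939933 = -2131969189663/2268214 ≈ -9.3993e+5)
G(P) = 0
√(h + G(v(-41))) = √(-2131969189663/2268214 + 0) = √(-2131969189663/2268214) = I*√4835762363562271882/2268214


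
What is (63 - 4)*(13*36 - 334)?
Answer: 7906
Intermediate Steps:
(63 - 4)*(13*36 - 334) = 59*(468 - 334) = 59*134 = 7906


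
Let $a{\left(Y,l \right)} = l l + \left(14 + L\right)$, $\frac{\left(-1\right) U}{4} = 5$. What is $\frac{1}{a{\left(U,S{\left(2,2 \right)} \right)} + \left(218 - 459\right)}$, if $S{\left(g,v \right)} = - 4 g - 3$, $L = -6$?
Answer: $- \frac{1}{112} \approx -0.0089286$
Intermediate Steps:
$U = -20$ ($U = \left(-4\right) 5 = -20$)
$S{\left(g,v \right)} = -3 - 4 g$
$a{\left(Y,l \right)} = 8 + l^{2}$ ($a{\left(Y,l \right)} = l l + \left(14 - 6\right) = l^{2} + 8 = 8 + l^{2}$)
$\frac{1}{a{\left(U,S{\left(2,2 \right)} \right)} + \left(218 - 459\right)} = \frac{1}{\left(8 + \left(-3 - 8\right)^{2}\right) + \left(218 - 459\right)} = \frac{1}{\left(8 + \left(-11\right)^{2}\right) - 241} = \frac{1}{\left(8 + 121\right) - 241} = \frac{1}{129 - 241} = \frac{1}{-112} = - \frac{1}{112}$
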